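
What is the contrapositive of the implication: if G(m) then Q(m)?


The contrapositive of (P → Q) is (¬Q → ¬P); it is logically equivalent to the original.
Here P = 'G(m)' and Q = 'Q(m)'.

If not (Q(m)), then not (G(m)).


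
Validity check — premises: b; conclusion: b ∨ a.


This matches the form of disjunction introduction: the conclusion follows in every model of the premises.

Valid.


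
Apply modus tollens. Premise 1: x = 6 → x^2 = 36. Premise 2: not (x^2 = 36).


Modus tollens: from (P → Q) and ¬Q, infer ¬P.
Q = 'x^2 = 36' is denied; since P → Q, P must also fail.

Not (x = 6).


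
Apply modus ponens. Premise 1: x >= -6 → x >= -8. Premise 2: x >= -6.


Modus ponens: from (P → Q) and P, infer Q.
P = 'x >= -6' is asserted, and P → Q holds, so Q follows.

x >= -8.


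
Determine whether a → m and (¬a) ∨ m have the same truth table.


Compare truth tables:
a | m | φ | ψ
-------------
F | F | T | T
T | F | F | F
F | T | T | T
T | T | T | T
The columns φ and ψ agree on every row.

Yes, they are logically equivalent.


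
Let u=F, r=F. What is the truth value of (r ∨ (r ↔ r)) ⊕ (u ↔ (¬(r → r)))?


Substitute u=F, r=F:
r ↔ r = F ↔ F = T
r ∨ (r ↔ r) = F ∨ T = T
r → r = F → F = T
¬(r → r) = F
u ↔ (¬(r → r)) = F ↔ F = T
(r ∨ (r ↔ r)) ⊕ (u ↔ (¬(r → r))) = T ⊕ T = F

F


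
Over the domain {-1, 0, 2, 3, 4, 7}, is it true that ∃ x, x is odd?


Evaluate the predicate on each element: -1:T, 0:F, 2:F, 3:T, 4:F, 7:T.
Witness x = -1 satisfies the predicate.

T


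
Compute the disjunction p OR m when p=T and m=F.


Disjunction is false only when both operands are false.
Substitute: p=T, m=F.
T OR F evaluates to T.

T


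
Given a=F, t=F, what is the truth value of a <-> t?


Biconditional is true when both operands have the same truth value.
Substitute: a=F, t=F.
F <-> F evaluates to T.

T


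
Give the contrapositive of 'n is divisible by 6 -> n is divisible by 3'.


The contrapositive of (P → Q) is (¬Q → ¬P); it is logically equivalent to the original.
Here P = 'n is divisible by 6' and Q = 'n is divisible by 3'.

If not (n is divisible by 3), then not (n is divisible by 6).


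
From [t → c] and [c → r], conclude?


Hypothetical syllogism: from (P → Q) and (Q → R), infer (P → R).
Chain the two implications through the shared middle term 'c'.

t → r


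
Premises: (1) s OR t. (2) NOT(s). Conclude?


Disjunctive syllogism: from (P ∨ Q) and ¬P, infer Q.
One disjunct, 's', is ruled out; the other must hold.

t


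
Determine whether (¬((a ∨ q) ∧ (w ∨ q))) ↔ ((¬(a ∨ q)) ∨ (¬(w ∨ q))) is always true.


Build the truth table over {a, q, w}:
a | q | w | φ
-------------
F | F | F | T
T | F | F | T
F | T | F | T
T | T | F | T
F | F | T | T
T | F | T | T
F | T | T | T
T | T | T | T
Every row evaluates to true.

Yes, it is a tautology.


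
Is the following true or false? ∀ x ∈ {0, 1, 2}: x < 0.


Evaluate the predicate on each element: 0:F, 1:F, 2:F.
Counterexample x = 0 fails the predicate.

F


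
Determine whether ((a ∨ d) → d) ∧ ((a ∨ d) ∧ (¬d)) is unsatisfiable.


Truth table over {a, d}:
a | d | φ
---------
F | F | F
T | F | F
F | T | F
T | T | F
Every row is false.

Yes, it is a contradiction.


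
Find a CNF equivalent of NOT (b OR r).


Step 1: Apply De Morgan: ¬(b ∨ r) = ¬b ∧ ¬r.

(NOT b) AND (NOT r)


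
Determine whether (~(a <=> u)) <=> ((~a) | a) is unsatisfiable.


Truth table over {a, u}:
a | u | φ
---------
False | False | False
True | False | True
False | True | True
True | True | False
Satisfying assignment at row 2: a=True, u=False gives True.

No, it is not a contradiction.


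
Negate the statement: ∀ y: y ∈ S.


¬(∀ x: φ) = ∃ x: ¬φ, and ¬(∃ x: φ) = ∀ x: ¬φ.
Apply to the universal statement.

∃ y: ¬(y ∈ S)


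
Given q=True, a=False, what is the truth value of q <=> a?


Biconditional is true when both operands have the same truth value.
Substitute: q=True, a=False.
True <=> False evaluates to False.

False


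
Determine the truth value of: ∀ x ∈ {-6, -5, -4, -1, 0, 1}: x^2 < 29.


Evaluate the predicate on each element: -6:F, -5:T, -4:T, -1:T, 0:T, 1:T.
Counterexample x = -6 fails the predicate.

F


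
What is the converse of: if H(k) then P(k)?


The converse of (P → Q) is (Q → P). It is not in general equivalent to the original.
Here P = 'H(k)' and Q = 'P(k)'.

If P(k), then H(k).


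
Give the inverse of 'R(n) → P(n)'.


The inverse of (P → Q) is (¬P → ¬Q). It is equivalent to the converse, not to the original.
Here P = 'R(n)' and Q = 'P(n)'.

If not (R(n)), then not (P(n)).


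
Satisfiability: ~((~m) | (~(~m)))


Check all 2 assignments over {m}:
m | φ
-----
False | False
True | False
No assignment makes the formula true.

Unsatisfiable.


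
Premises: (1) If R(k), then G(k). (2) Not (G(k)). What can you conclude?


Modus tollens: from (P → Q) and ¬Q, infer ¬P.
Q = 'G(k)' is denied; since P → Q, P must also fail.

Not (R(k)).


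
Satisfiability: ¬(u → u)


Check all 2 assignments over {u}:
u | φ
-----
F | F
T | F
No assignment makes the formula true.

Unsatisfiable.


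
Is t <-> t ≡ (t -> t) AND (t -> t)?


Compare truth tables:
t | φ | ψ
---------
F | T | T
T | T | T
The columns φ and ψ agree on every row.

Yes, they are logically equivalent.


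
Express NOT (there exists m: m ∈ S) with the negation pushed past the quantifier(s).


¬(for all x: φ) = there exists x: ¬φ, and ¬(there exists x: φ) = for all x: ¬φ.
Apply to the existential statement.

for all m: NOT(m ∈ S)


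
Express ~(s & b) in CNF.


Step 1: Apply De Morgan: ¬(s ∧ b) = ¬s ∨ ¬b.

(~s) | (~b)


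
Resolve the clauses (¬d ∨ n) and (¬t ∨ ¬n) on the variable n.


The clauses contain complementary literals n and ¬n.
Resolution eliminates this pair and disjoins the remaining literals (merging duplicates).

(¬d ∨ ¬t)


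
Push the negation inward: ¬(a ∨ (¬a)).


De Morgan: the negation of a disjunction is the conjunction of the negations.
Distribute ¬ across ∨, flipping it to ∧, and negate each literal.

(¬a) ∧ a


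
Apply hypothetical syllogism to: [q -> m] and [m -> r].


Hypothetical syllogism: from (P → Q) and (Q → R), infer (P → R).
Chain the two implications through the shared middle term 'm'.

q -> r


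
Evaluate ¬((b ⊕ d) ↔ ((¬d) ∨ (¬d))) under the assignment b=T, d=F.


Substitute b=T, d=F:
b ⊕ d = T ⊕ F = T
¬d = T
¬d = T
(¬d) ∨ (¬d) = T ∨ T = T
(b ⊕ d) ↔ ((¬d) ∨ (¬d)) = T ↔ T = T
¬((b ⊕ d) ↔ ((¬d) ∨ (¬d))) = F

F


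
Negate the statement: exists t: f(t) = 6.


¬(forall x: φ) = exists x: ¬φ, and ¬(exists x: φ) = forall x: ¬φ.
Apply to the existential statement.

forall t: ~(f(t) = 6)


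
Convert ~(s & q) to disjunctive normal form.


Step 1: Apply De Morgan: ¬(s ∧ q) = ¬s ∨ ¬q.

(~s) | (~q)


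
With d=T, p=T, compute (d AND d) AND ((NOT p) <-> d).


Substitute d=T, p=T:
d AND d = T AND T = T
NOT p = F
(NOT p) <-> d = F <-> T = F
(d AND d) AND ((NOT p) <-> d) = T AND F = F

F


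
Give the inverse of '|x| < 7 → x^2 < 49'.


The inverse of (P → Q) is (¬P → ¬Q). It is equivalent to the converse, not to the original.
Here P = '|x| < 7' and Q = 'x^2 < 49'.

If not (|x| < 7), then not (x^2 < 49).


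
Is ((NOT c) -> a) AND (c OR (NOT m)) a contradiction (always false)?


Truth table over {a, c, m}:
a | c | m | φ
-------------
F | F | F | F
T | F | F | T
F | T | F | T
T | T | F | T
F | F | T | F
T | F | T | F
F | T | T | T
T | T | T | T
Satisfying assignment at row 2: a=T, c=F, m=F gives T.

No, it is not a contradiction.


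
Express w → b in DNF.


Step 1: Rewrite w → b as ¬w ∨ b.

(¬w) ∨ b


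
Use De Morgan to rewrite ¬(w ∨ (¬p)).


De Morgan: the negation of a disjunction is the conjunction of the negations.
Distribute ¬ across ∨, flipping it to ∧, and negate each literal.

(¬w) ∧ p


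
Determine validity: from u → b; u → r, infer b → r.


This is (no valid rule). There exist truth assignments where the premises are all true but the conclusion is false.

Invalid.


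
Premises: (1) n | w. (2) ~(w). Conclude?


Disjunctive syllogism: from (P ∨ Q) and ¬P, infer Q.
One disjunct, 'w', is ruled out; the other must hold.

n


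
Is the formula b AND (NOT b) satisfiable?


Check all 2 assignments over {b}:
b | φ
-----
F | F
T | F
No assignment makes the formula true.

Unsatisfiable.


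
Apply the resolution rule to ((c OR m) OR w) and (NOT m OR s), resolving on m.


The clauses contain complementary literals m and NOTm.
Resolution eliminates this pair and disjoins the remaining literals (merging duplicates).

((c OR w) OR s)


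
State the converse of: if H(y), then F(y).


The converse of (P → Q) is (Q → P). It is not in general equivalent to the original.
Here P = 'H(y)' and Q = 'F(y)'.

If F(y), then H(y).


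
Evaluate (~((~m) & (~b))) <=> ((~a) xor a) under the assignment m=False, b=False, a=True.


Substitute m=False, b=False, a=True:
~m = True
~b = True
(~m) & (~b) = True & True = True
~((~m) & (~b)) = False
~a = False
(~a) xor a = False xor True = True
(~((~m) & (~b))) <=> ((~a) xor a) = False <=> True = False

False


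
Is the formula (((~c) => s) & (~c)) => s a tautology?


Build the truth table over {c, s}:
c | s | φ
---------
False | False | True
True | False | True
False | True | True
True | True | True
Every row evaluates to true.

Yes, it is a tautology.


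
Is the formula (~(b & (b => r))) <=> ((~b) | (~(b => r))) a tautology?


Build the truth table over {b, r}:
b | r | φ
---------
False | False | True
True | False | True
False | True | True
True | True | True
Every row evaluates to true.

Yes, it is a tautology.


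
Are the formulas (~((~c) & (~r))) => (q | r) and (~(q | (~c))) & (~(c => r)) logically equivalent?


Compare truth tables:
c | q | r | φ | ψ
-----------------
False | False | False | True | False
True | False | False | False | True
False | True | False | True | False
True | True | False | True | False
False | False | True | True | False
True | False | True | True | False
False | True | True | True | False
True | True | True | True | False
They differ at row 1 (c=False, q=False, r=False): φ=True but ψ=False.

No, they are not logically equivalent.


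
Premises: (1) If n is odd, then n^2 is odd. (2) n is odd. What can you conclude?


Modus ponens: from (P → Q) and P, infer Q.
P = 'n is odd' is asserted, and P → Q holds, so Q follows.

n^2 is odd.


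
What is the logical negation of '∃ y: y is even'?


¬(∀ x: φ) = ∃ x: ¬φ, and ¬(∃ x: φ) = ∀ x: ¬φ.
Apply to the existential statement.

∀ y: ¬(y is even)


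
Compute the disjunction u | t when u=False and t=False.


Disjunction is false only when both operands are false.
Substitute: u=False, t=False.
False | False evaluates to False.

False


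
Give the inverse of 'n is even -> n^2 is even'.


The inverse of (P → Q) is (¬P → ¬Q). It is equivalent to the converse, not to the original.
Here P = 'n is even' and Q = 'n^2 is even'.

If not (n is even), then not (n^2 is even).


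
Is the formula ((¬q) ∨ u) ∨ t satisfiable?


Search for a satisfying assignment over {q, t, u}.
Try q=F, t=F, u=F: the formula evaluates to T.
A satisfying assignment exists.

Satisfiable.


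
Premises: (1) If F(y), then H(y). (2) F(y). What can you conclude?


Modus ponens: from (P → Q) and P, infer Q.
P = 'F(y)' is asserted, and P → Q holds, so Q follows.

H(y).


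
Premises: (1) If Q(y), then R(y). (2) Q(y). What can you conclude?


Modus ponens: from (P → Q) and P, infer Q.
P = 'Q(y)' is asserted, and P → Q holds, so Q follows.

R(y).


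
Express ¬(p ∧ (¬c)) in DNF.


Step 1: Apply De Morgan: ¬(p ∧ (¬c)) = ¬p ∨ ¬(¬c).
Step 2: Eliminate any double negations (¬¬X = X).

(¬p) ∨ c


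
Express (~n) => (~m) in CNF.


Step 1: Rewrite (¬n) → (¬m) as ¬(¬n) ∨ (¬m).
Step 2: Eliminate any double negations (¬¬X = X).

n | (~m)


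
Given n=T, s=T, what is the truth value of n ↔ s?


Biconditional is true when both operands have the same truth value.
Substitute: n=T, s=T.
T ↔ T evaluates to T.

T


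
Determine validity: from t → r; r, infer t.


This is affirming the consequent (fallacy). There exist truth assignments where the premises are all true but the conclusion is false.

Invalid.


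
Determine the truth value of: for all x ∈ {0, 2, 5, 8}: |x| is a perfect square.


Evaluate the predicate on each element: 0:T, 2:F, 5:F, 8:F.
Counterexample x = 2 fails the predicate.

F


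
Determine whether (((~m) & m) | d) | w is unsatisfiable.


Truth table over {d, m, w}:
d | m | w | φ
-------------
False | False | False | False
True | False | False | True
False | True | False | False
True | True | False | True
False | False | True | True
True | False | True | True
False | True | True | True
True | True | True | True
Satisfying assignment at row 2: d=True, m=False, w=False gives True.

No, it is not a contradiction.


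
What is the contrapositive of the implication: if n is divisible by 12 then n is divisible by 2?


The contrapositive of (P → Q) is (¬Q → ¬P); it is logically equivalent to the original.
Here P = 'n is divisible by 12' and Q = 'n is divisible by 2'.

If not (n is divisible by 2), then not (n is divisible by 12).


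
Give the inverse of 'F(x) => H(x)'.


The inverse of (P → Q) is (¬P → ¬Q). It is equivalent to the converse, not to the original.
Here P = 'F(x)' and Q = 'H(x)'.

If not (F(x)), then not (H(x)).


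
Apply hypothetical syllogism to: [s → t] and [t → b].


Hypothetical syllogism: from (P → Q) and (Q → R), infer (P → R).
Chain the two implications through the shared middle term 't'.

s → b


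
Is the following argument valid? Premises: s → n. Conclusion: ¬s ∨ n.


This matches the form of material implication: the conclusion follows in every model of the premises.

Valid.


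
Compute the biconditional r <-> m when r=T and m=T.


Biconditional is true when both operands have the same truth value.
Substitute: r=T, m=T.
T <-> T evaluates to T.

T


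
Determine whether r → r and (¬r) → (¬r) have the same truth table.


Compare truth tables:
r | φ | ψ
---------
F | T | T
T | T | T
The columns φ and ψ agree on every row.

Yes, they are logically equivalent.


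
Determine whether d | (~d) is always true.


Build the truth table over {d}:
d | φ
-----
False | True
True | True
Every row evaluates to true.

Yes, it is a tautology.


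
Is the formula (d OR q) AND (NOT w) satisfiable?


Search for a satisfying assignment over {d, q, w}.
Try d=T, q=F, w=F: the formula evaluates to T.
A satisfying assignment exists.

Satisfiable.


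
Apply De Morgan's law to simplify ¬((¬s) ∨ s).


De Morgan: the negation of a disjunction is the conjunction of the negations.
Distribute ¬ across ∨, flipping it to ∧, and negate each literal.

s ∧ (¬s)


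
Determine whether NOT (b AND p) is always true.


Build the truth table over {b, p}:
b | p | φ
---------
F | F | T
T | F | T
F | T | T
T | T | F
Counterexample at row 4: with b=T, p=T, the formula is F.

No, it is not a tautology.


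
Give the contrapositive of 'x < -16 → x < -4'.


The contrapositive of (P → Q) is (¬Q → ¬P); it is logically equivalent to the original.
Here P = 'x < -16' and Q = 'x < -4'.

If not (x < -4), then not (x < -16).


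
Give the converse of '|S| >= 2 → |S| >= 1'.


The converse of (P → Q) is (Q → P). It is not in general equivalent to the original.
Here P = '|S| >= 2' and Q = '|S| >= 1'.

If |S| >= 1, then |S| >= 2.


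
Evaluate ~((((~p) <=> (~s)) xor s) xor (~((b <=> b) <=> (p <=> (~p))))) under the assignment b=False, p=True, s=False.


Substitute b=False, p=True, s=False:
… (earlier sub-steps elided)
~s = True
(~p) <=> (~s) = False <=> True = False
((~p) <=> (~s)) xor s = False xor False = False
b <=> b = False <=> False = True
~p = False
p <=> (~p) = True <=> False = False
(b <=> b) <=> (p <=> (~p)) = True <=> False = False
~((b <=> b) <=> (p <=> (~p))) = True
(((~p) <=> (~s)) xor s) xor (~((b <=> b) <=> (p <=> (~p)))) = False xor True = True
~((((~p) <=> (~s)) xor s) xor (~((b <=> b) <=> (p <=> (~p))))) = False

False


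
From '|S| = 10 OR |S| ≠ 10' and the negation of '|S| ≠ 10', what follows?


Disjunctive syllogism: from (P ∨ Q) and ¬P, infer Q.
One disjunct, '|S| ≠ 10', is ruled out; the other must hold.

|S| = 10


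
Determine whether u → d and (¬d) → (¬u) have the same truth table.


Compare truth tables:
d | u | φ | ψ
-------------
F | F | T | T
T | F | T | T
F | T | F | F
T | T | T | T
The columns φ and ψ agree on every row.

Yes, they are logically equivalent.


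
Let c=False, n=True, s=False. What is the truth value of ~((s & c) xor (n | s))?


Substitute c=False, n=True, s=False:
s & c = False & False = False
n | s = True | False = True
(s & c) xor (n | s) = False xor True = True
~((s & c) xor (n | s)) = False

False


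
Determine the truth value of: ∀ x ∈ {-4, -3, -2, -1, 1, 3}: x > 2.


Evaluate the predicate on each element: -4:F, -3:F, -2:F, -1:F, 1:F, 3:T.
Counterexample x = -4 fails the predicate.

F


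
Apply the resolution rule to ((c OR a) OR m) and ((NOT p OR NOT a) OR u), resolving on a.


The clauses contain complementary literals a and NOTa.
Resolution eliminates this pair and disjoins the remaining literals (merging duplicates).

(((c OR m) OR u) OR NOT p)


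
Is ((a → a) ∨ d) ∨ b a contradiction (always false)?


Truth table over {a, b, d}:
a | b | d | φ
-------------
F | F | F | T
T | F | F | T
F | T | F | T
T | T | F | T
F | F | T | T
T | F | T | T
F | T | T | T
T | T | T | T
Satisfying assignment at row 1: a=F, b=F, d=F gives T.

No, it is not a contradiction.


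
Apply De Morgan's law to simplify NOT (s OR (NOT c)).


De Morgan: the negation of a disjunction is the conjunction of the negations.
Distribute NOT across OR, flipping it to AND, and negate each literal.

(NOT s) AND c


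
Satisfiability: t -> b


Search for a satisfying assignment over {b, t}.
Try b=F, t=F: the formula evaluates to T.
A satisfying assignment exists.

Satisfiable.


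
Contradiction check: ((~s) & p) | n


Truth table over {n, p, s}:
n | p | s | φ
-------------
False | False | False | False
True | False | False | True
False | True | False | True
True | True | False | True
False | False | True | False
True | False | True | True
False | True | True | False
True | True | True | True
Satisfying assignment at row 2: n=True, p=False, s=False gives True.

No, it is not a contradiction.


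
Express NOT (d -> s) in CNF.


Step 1: Rewrite d → s as ¬d ∨ s.
Step 2: Negate: ¬(¬d ∨ s) = d ∧ ¬s (De Morgan + double negation).

d AND (NOT s)


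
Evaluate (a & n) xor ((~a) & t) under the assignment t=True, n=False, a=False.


Substitute t=True, n=False, a=False:
a & n = False & False = False
~a = True
(~a) & t = True & True = True
(a & n) xor ((~a) & t) = False xor True = True

True


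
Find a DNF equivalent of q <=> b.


Step 1: q ↔ b is true exactly when both agree: (q ∧ b) ∨ (¬q ∧ ¬b).

(q & b) | ((~q) & (~b))


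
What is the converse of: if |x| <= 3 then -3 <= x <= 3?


The converse of (P → Q) is (Q → P). It is not in general equivalent to the original.
Here P = '|x| <= 3' and Q = '-3 <= x <= 3'.

If -3 <= x <= 3, then |x| <= 3.


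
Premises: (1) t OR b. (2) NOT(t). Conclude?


Disjunctive syllogism: from (P ∨ Q) and ¬P, infer Q.
One disjunct, 't', is ruled out; the other must hold.

b


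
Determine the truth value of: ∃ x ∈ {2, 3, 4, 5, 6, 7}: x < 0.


Evaluate the predicate on each element: 2:F, 3:F, 4:F, 5:F, 6:F, 7:F.
No element satisfies the predicate.

F


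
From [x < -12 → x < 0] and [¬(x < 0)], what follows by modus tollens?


Modus tollens: from (P → Q) and ¬Q, infer ¬P.
Q = 'x < 0' is denied; since P → Q, P must also fail.

Not (x < -12).


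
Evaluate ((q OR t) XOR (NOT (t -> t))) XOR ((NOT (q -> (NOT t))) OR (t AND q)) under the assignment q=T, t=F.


Substitute q=T, t=F:
q OR t = T OR F = T
t -> t = F -> F = T
NOT (t -> t) = F
(q OR t) XOR (NOT (t -> t)) = T XOR F = T
NOT t = T
q -> (NOT t) = T -> T = T
NOT (q -> (NOT t)) = F
t AND q = F AND T = F
(NOT (q -> (NOT t))) OR (t AND q) = F OR F = F
((q OR t) XOR (NOT (t -> t))) XOR ((NOT (q -> (NOT t))) OR (t AND q)) = T XOR F = T

T


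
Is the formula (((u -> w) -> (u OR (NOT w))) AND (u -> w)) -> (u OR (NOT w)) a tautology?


Build the truth table over {u, w}:
u | w | φ
---------
F | F | T
T | F | T
F | T | T
T | T | T
Every row evaluates to true.

Yes, it is a tautology.


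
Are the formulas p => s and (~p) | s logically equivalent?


Compare truth tables:
p | s | φ | ψ
-------------
False | False | True | True
True | False | False | False
False | True | True | True
True | True | True | True
The columns φ and ψ agree on every row.

Yes, they are logically equivalent.


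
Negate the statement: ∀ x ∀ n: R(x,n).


Negation flips each quantifier (∀↔∃) and negates the inner predicate.
¬(∀ x ∀ n: φ) = ∃ x ∃ n: ¬φ.

∃ x ∃ n: ¬(R(x,n))


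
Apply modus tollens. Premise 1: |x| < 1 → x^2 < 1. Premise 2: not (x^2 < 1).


Modus tollens: from (P → Q) and ¬Q, infer ¬P.
Q = 'x^2 < 1' is denied; since P → Q, P must also fail.

Not (|x| < 1).


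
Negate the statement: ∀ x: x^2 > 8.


¬(∀ x: φ) = ∃ x: ¬φ, and ¬(∃ x: φ) = ∀ x: ¬φ.
Apply to the universal statement.

∃ x: ¬(x^2 > 8)


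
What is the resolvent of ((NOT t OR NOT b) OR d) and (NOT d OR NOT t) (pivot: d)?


The clauses contain complementary literals d and NOTd.
Resolution eliminates this pair and disjoins the remaining literals (merging duplicates).

(NOT b OR NOT t)


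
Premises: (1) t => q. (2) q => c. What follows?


Hypothetical syllogism: from (P → Q) and (Q → R), infer (P → R).
Chain the two implications through the shared middle term 'q'.

t => c


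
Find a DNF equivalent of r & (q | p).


Step 1: Distribute ∧ over ∨: r ∧ (q ∨ p) = (r ∧ q) ∨ (r ∧ p).

(r & q) | (r & p)


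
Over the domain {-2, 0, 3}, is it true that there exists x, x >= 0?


Evaluate the predicate on each element: -2:F, 0:T, 3:T.
Witness x = 0 satisfies the predicate.

T


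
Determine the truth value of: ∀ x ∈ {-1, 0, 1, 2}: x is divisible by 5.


Evaluate the predicate on each element: -1:F, 0:T, 1:F, 2:F.
Counterexample x = -1 fails the predicate.

F


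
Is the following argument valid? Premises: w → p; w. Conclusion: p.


This matches the form of modus ponens: the conclusion follows in every model of the premises.

Valid.


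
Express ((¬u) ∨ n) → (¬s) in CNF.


Step 1: Rewrite as ¬((¬u) ∨ n) ∨ (¬s) = (¬(¬u) ∧ ¬n) ∨ (¬s).
Step 2: Distribute ∨ over ∧.
Step 3: Eliminate any double negations (¬¬X = X).

(u ∨ (¬s)) ∧ ((¬n) ∨ (¬s))


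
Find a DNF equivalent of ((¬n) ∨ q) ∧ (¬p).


Step 1: Distribute ∧ over ∨: ((¬n) ∨ q) ∧ (¬p) = ((¬n) ∧ (¬p)) ∨ (q ∧ (¬p)).

((¬n) ∧ (¬p)) ∨ (q ∧ (¬p))


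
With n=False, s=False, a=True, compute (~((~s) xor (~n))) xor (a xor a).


Substitute n=False, s=False, a=True:
~s = True
~n = True
(~s) xor (~n) = True xor True = False
~((~s) xor (~n)) = True
a xor a = True xor True = False
(~((~s) xor (~n))) xor (a xor a) = True xor False = True

True


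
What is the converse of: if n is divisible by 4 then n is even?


The converse of (P → Q) is (Q → P). It is not in general equivalent to the original.
Here P = 'n is divisible by 4' and Q = 'n is even'.

If n is even, then n is divisible by 4.


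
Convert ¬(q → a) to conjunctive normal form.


Step 1: Rewrite q → a as ¬q ∨ a.
Step 2: Negate: ¬(¬q ∨ a) = q ∧ ¬a (De Morgan + double negation).

q ∧ (¬a)


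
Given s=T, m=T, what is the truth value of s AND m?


Conjunction is true only when both operands are true.
Substitute: s=T, m=T.
T AND T evaluates to T.

T


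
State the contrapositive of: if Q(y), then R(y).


The contrapositive of (P → Q) is (¬Q → ¬P); it is logically equivalent to the original.
Here P = 'Q(y)' and Q = 'R(y)'.

If not (R(y)), then not (Q(y)).


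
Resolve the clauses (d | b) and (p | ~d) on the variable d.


The clauses contain complementary literals d and ~d.
Resolution eliminates this pair and disjoins the remaining literals (merging duplicates).

(b | p)


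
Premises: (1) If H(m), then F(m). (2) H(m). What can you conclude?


Modus ponens: from (P → Q) and P, infer Q.
P = 'H(m)' is asserted, and P → Q holds, so Q follows.

F(m).


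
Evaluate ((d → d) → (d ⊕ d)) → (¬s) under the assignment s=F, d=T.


Substitute s=F, d=T:
d → d = T → T = T
d ⊕ d = T ⊕ T = F
(d → d) → (d ⊕ d) = T → F = F
¬s = T
((d → d) → (d ⊕ d)) → (¬s) = F → T = T

T


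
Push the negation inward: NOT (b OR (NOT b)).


De Morgan: the negation of a disjunction is the conjunction of the negations.
Distribute NOT across OR, flipping it to AND, and negate each literal.

(NOT b) AND b


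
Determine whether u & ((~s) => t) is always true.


Build the truth table over {s, t, u}:
s | t | u | φ
-------------
False | False | False | False
True | False | False | False
False | True | False | False
True | True | False | False
False | False | True | False
True | False | True | True
False | True | True | True
True | True | True | True
Counterexample at row 1: with s=False, t=False, u=False, the formula is False.

No, it is not a tautology.


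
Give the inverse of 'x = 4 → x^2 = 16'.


The inverse of (P → Q) is (¬P → ¬Q). It is equivalent to the converse, not to the original.
Here P = 'x = 4' and Q = 'x^2 = 16'.

If not (x = 4), then not (x^2 = 16).


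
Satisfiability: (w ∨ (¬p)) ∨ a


Search for a satisfying assignment over {a, p, w}.
Try a=F, p=F, w=F: the formula evaluates to T.
A satisfying assignment exists.

Satisfiable.


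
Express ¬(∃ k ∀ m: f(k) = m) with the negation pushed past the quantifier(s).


Negation flips each quantifier (∀↔∃) and negates the inner predicate.
¬(∃ k ∀ m: φ) = ∀ k ∃ m: ¬φ.

∀ k ∃ m: ¬(f(k) = m)


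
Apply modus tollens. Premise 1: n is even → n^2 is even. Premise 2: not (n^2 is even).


Modus tollens: from (P → Q) and ¬Q, infer ¬P.
Q = 'n^2 is even' is denied; since P → Q, P must also fail.

Not (n is even).


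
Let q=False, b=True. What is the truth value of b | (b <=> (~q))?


Substitute q=False, b=True:
~q = True
b <=> (~q) = True <=> True = True
b | (b <=> (~q)) = True | True = True

True


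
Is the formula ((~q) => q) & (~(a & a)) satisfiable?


Search for a satisfying assignment over {a, q}.
Try a=False, q=True: the formula evaluates to True.
A satisfying assignment exists.

Satisfiable.


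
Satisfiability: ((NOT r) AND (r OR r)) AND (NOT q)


Check all 4 assignments over {q, r}:
q | r | φ
---------
F | F | F
T | F | F
F | T | F
T | T | F
No assignment makes the formula true.

Unsatisfiable.


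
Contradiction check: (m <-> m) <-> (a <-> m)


Truth table over {a, m}:
a | m | φ
---------
F | F | T
T | F | F
F | T | F
T | T | T
Satisfying assignment at row 1: a=F, m=F gives T.

No, it is not a contradiction.


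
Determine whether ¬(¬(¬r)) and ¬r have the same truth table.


Compare truth tables:
r | φ | ψ
---------
F | T | T
T | F | F
The columns φ and ψ agree on every row.

Yes, they are logically equivalent.


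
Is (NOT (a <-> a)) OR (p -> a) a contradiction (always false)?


Truth table over {a, p}:
a | p | φ
---------
F | F | T
T | F | T
F | T | F
T | T | T
Satisfying assignment at row 1: a=F, p=F gives T.

No, it is not a contradiction.


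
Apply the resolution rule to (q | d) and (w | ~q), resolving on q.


The clauses contain complementary literals q and ~q.
Resolution eliminates this pair and disjoins the remaining literals (merging duplicates).

(d | w)


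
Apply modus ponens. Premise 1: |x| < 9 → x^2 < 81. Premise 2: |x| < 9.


Modus ponens: from (P → Q) and P, infer Q.
P = '|x| < 9' is asserted, and P → Q holds, so Q follows.

x^2 < 81.


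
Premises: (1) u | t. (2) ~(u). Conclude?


Disjunctive syllogism: from (P ∨ Q) and ¬P, infer Q.
One disjunct, 'u', is ruled out; the other must hold.

t


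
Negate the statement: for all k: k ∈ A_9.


¬(for all x: φ) = there exists x: ¬φ, and ¬(there exists x: φ) = for all x: ¬φ.
Apply to the universal statement.

there exists k: NOT(k ∈ A_9)


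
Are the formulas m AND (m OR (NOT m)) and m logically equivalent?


Compare truth tables:
m | φ | ψ
---------
F | F | F
T | T | T
The columns φ and ψ agree on every row.

Yes, they are logically equivalent.


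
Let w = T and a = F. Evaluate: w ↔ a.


Biconditional is true when both operands have the same truth value.
Substitute: w=T, a=F.
T ↔ F evaluates to F.

F


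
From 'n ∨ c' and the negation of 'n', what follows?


Disjunctive syllogism: from (P ∨ Q) and ¬P, infer Q.
One disjunct, 'n', is ruled out; the other must hold.

c


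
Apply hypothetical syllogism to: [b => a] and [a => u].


Hypothetical syllogism: from (P → Q) and (Q → R), infer (P → R).
Chain the two implications through the shared middle term 'a'.

b => u


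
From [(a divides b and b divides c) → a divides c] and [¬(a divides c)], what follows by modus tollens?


Modus tollens: from (P → Q) and ¬Q, infer ¬P.
Q = 'a divides c' is denied; since P → Q, P must also fail.

Not ((a divides b and b divides c)).


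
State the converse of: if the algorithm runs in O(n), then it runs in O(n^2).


The converse of (P → Q) is (Q → P). It is not in general equivalent to the original.
Here P = 'the algorithm runs in O(n)' and Q = 'it runs in O(n^2)'.

If it runs in O(n^2), then the algorithm runs in O(n).


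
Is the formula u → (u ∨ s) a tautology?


Build the truth table over {s, u}:
s | u | φ
---------
F | F | T
T | F | T
F | T | T
T | T | T
Every row evaluates to true.

Yes, it is a tautology.


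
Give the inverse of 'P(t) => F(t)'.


The inverse of (P → Q) is (¬P → ¬Q). It is equivalent to the converse, not to the original.
Here P = 'P(t)' and Q = 'F(t)'.

If not (P(t)), then not (F(t)).


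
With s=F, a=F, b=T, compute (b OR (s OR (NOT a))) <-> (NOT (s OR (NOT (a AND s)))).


Substitute s=F, a=F, b=T:
NOT a = T
s OR (NOT a) = F OR T = T
b OR (s OR (NOT a)) = T OR T = T
a AND s = F AND F = F
NOT (a AND s) = T
s OR (NOT (a AND s)) = F OR T = T
NOT (s OR (NOT (a AND s))) = F
(b OR (s OR (NOT a))) <-> (NOT (s OR (NOT (a AND s)))) = T <-> F = F

F


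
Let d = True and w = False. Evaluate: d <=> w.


Biconditional is true when both operands have the same truth value.
Substitute: d=True, w=False.
True <=> False evaluates to False.

False


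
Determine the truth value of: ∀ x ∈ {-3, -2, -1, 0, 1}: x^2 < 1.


Evaluate the predicate on each element: -3:F, -2:F, -1:F, 0:T, 1:F.
Counterexample x = -3 fails the predicate.

F


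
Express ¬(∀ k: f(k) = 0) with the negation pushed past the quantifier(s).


¬(∀ x: φ) = ∃ x: ¬φ, and ¬(∃ x: φ) = ∀ x: ¬φ.
Apply to the universal statement.

∃ k: ¬(f(k) = 0)


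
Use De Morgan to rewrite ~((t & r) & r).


De Morgan: the negation of a conjunction is the disjunction of the negations.
Distribute ~ across &, flipping it to |, and negate each literal.

((~t) | (~r)) | (~r)


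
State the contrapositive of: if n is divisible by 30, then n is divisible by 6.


The contrapositive of (P → Q) is (¬Q → ¬P); it is logically equivalent to the original.
Here P = 'n is divisible by 30' and Q = 'n is divisible by 6'.

If not (n is divisible by 6), then not (n is divisible by 30).


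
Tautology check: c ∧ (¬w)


Build the truth table over {c, w}:
c | w | φ
---------
F | F | F
T | F | T
F | T | F
T | T | F
Counterexample at row 1: with c=F, w=F, the formula is F.

No, it is not a tautology.


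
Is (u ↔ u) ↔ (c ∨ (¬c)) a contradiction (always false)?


Truth table over {c, u}:
c | u | φ
---------
F | F | T
T | F | T
F | T | T
T | T | T
Satisfying assignment at row 1: c=F, u=F gives T.

No, it is not a contradiction.


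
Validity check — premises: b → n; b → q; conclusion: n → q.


This is (no valid rule). There exist truth assignments where the premises are all true but the conclusion is false.

Invalid.


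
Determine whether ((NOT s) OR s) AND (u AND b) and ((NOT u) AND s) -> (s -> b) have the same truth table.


Compare truth tables:
b | s | u | φ | ψ
-----------------
F | F | F | F | T
T | F | F | F | T
F | T | F | F | F
T | T | F | F | T
F | F | T | F | T
T | F | T | T | T
F | T | T | F | T
T | T | T | T | T
They differ at row 1 (b=F, s=F, u=F): φ=F but ψ=T.

No, they are not logically equivalent.


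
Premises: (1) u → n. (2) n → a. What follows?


Hypothetical syllogism: from (P → Q) and (Q → R), infer (P → R).
Chain the two implications through the shared middle term 'n'.

u → a


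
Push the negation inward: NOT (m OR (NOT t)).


De Morgan: the negation of a disjunction is the conjunction of the negations.
Distribute NOT across OR, flipping it to AND, and negate each literal.

(NOT m) AND t


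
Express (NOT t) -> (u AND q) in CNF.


Step 1: Rewrite (¬t) → (u ∧ q) as ¬(¬t) ∨ (u ∧ q).
Step 2: Distribute ∨ over ∧.
Step 3: Eliminate any double negations (¬¬X = X).

(t OR u) AND (t OR q)


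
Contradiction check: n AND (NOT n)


Truth table over {n}:
n | φ
-----
F | F
T | F
Every row is false.

Yes, it is a contradiction.


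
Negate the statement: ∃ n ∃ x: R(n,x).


Negation flips each quantifier (∀↔∃) and negates the inner predicate.
¬(∃ n ∃ x: φ) = ∀ n ∀ x: ¬φ.

∀ n ∀ x: ¬(R(n,x))


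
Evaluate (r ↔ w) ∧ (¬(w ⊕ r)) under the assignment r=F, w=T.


Substitute r=F, w=T:
r ↔ w = F ↔ T = F
w ⊕ r = T ⊕ F = T
¬(w ⊕ r) = F
(r ↔ w) ∧ (¬(w ⊕ r)) = F ∧ F = F

F


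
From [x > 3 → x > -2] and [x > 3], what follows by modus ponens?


Modus ponens: from (P → Q) and P, infer Q.
P = 'x > 3' is asserted, and P → Q holds, so Q follows.

x > -2.


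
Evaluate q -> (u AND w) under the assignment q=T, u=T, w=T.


Substitute q=T, u=T, w=T:
u AND w = T AND T = T
q -> (u AND w) = T -> T = T

T


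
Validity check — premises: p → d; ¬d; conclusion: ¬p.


This matches the form of modus tollens: the conclusion follows in every model of the premises.

Valid.


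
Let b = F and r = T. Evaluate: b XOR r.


Exclusive or is true when exactly one operand is true.
Substitute: b=F, r=T.
F XOR T evaluates to T.

T


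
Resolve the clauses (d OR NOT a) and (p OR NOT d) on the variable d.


The clauses contain complementary literals d and NOTd.
Resolution eliminates this pair and disjoins the remaining literals (merging duplicates).

(NOT a OR p)


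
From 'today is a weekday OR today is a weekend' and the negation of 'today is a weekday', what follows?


Disjunctive syllogism: from (P ∨ Q) and ¬P, infer Q.
One disjunct, 'today is a weekday', is ruled out; the other must hold.

today is a weekend


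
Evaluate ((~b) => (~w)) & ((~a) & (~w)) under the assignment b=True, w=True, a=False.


Substitute b=True, w=True, a=False:
~b = False
~w = False
(~b) => (~w) = False => False = True
~a = True
~w = False
(~a) & (~w) = True & False = False
((~b) => (~w)) & ((~a) & (~w)) = True & False = False

False


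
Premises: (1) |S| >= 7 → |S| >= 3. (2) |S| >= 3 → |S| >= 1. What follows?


Hypothetical syllogism: from (P → Q) and (Q → R), infer (P → R).
Chain the two implications through the shared middle term '|S| >= 3'.

|S| >= 7 → |S| >= 1


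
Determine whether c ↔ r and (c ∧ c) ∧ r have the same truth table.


Compare truth tables:
c | r | φ | ψ
-------------
F | F | T | F
T | F | F | F
F | T | F | F
T | T | T | T
They differ at row 1 (c=F, r=F): φ=T but ψ=F.

No, they are not logically equivalent.


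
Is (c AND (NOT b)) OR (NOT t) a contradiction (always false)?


Truth table over {b, c, t}:
b | c | t | φ
-------------
F | F | F | T
T | F | F | T
F | T | F | T
T | T | F | T
F | F | T | F
T | F | T | F
F | T | T | T
T | T | T | F
Satisfying assignment at row 1: b=F, c=F, t=F gives T.

No, it is not a contradiction.


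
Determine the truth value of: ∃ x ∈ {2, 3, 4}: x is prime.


Evaluate the predicate on each element: 2:T, 3:T, 4:F.
Witness x = 2 satisfies the predicate.

T


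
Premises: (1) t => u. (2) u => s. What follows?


Hypothetical syllogism: from (P → Q) and (Q → R), infer (P → R).
Chain the two implications through the shared middle term 'u'.

t => s


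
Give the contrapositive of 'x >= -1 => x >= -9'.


The contrapositive of (P → Q) is (¬Q → ¬P); it is logically equivalent to the original.
Here P = 'x >= -1' and Q = 'x >= -9'.

If not (x >= -9), then not (x >= -1).


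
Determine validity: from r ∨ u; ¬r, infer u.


This matches the form of disjunctive syllogism: the conclusion follows in every model of the premises.

Valid.


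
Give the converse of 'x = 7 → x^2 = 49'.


The converse of (P → Q) is (Q → P). It is not in general equivalent to the original.
Here P = 'x = 7' and Q = 'x^2 = 49'.

If x^2 = 49, then x = 7.


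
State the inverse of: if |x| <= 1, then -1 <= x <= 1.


The inverse of (P → Q) is (¬P → ¬Q). It is equivalent to the converse, not to the original.
Here P = '|x| <= 1' and Q = '-1 <= x <= 1'.

If not (|x| <= 1), then not (-1 <= x <= 1).


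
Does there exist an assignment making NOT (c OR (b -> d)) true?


Search for a satisfying assignment over {b, c, d}.
Try b=T, c=F, d=F: the formula evaluates to T.
A satisfying assignment exists.

Satisfiable.


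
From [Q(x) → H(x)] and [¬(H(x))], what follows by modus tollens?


Modus tollens: from (P → Q) and ¬Q, infer ¬P.
Q = 'H(x)' is denied; since P → Q, P must also fail.

Not (Q(x)).


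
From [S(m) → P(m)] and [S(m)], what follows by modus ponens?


Modus ponens: from (P → Q) and P, infer Q.
P = 'S(m)' is asserted, and P → Q holds, so Q follows.

P(m).


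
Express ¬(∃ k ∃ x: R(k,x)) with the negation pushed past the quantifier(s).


Negation flips each quantifier (∀↔∃) and negates the inner predicate.
¬(∃ k ∃ x: φ) = ∀ k ∀ x: ¬φ.

∀ k ∀ x: ¬(R(k,x))


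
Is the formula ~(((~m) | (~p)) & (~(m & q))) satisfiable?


Search for a satisfying assignment over {m, p, q}.
Try m=True, p=True, q=False: the formula evaluates to True.
A satisfying assignment exists.

Satisfiable.


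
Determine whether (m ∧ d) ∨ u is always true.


Build the truth table over {d, m, u}:
d | m | u | φ
-------------
F | F | F | F
T | F | F | F
F | T | F | F
T | T | F | T
F | F | T | T
T | F | T | T
F | T | T | T
T | T | T | T
Counterexample at row 1: with d=F, m=F, u=F, the formula is F.

No, it is not a tautology.
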